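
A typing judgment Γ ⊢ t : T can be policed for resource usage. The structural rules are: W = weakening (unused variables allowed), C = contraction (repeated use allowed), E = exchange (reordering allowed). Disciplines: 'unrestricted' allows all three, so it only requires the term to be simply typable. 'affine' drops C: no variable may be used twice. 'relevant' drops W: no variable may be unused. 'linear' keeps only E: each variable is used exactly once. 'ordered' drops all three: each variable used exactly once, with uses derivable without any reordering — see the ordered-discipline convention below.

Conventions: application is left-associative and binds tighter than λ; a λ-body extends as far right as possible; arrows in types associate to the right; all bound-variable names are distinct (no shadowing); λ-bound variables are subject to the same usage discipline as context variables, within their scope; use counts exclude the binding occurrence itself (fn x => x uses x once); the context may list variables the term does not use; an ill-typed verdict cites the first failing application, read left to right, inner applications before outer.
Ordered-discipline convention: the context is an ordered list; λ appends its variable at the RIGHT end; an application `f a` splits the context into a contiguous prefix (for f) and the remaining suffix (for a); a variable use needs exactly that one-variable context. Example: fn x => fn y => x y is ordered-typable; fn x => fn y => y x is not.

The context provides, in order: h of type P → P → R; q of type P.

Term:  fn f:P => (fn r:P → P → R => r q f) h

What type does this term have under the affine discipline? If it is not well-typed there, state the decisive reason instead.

term : P → R
usage: h ×1; q ×1; f (λ-bound) ×1; r (λ-bound) ×1
use order (left to right): r, q, f, h
typing: ✓ — P → R
summary: ordered ✗ | linear ✓ | affine ✓ | relevant ✓ | unrestricted ✓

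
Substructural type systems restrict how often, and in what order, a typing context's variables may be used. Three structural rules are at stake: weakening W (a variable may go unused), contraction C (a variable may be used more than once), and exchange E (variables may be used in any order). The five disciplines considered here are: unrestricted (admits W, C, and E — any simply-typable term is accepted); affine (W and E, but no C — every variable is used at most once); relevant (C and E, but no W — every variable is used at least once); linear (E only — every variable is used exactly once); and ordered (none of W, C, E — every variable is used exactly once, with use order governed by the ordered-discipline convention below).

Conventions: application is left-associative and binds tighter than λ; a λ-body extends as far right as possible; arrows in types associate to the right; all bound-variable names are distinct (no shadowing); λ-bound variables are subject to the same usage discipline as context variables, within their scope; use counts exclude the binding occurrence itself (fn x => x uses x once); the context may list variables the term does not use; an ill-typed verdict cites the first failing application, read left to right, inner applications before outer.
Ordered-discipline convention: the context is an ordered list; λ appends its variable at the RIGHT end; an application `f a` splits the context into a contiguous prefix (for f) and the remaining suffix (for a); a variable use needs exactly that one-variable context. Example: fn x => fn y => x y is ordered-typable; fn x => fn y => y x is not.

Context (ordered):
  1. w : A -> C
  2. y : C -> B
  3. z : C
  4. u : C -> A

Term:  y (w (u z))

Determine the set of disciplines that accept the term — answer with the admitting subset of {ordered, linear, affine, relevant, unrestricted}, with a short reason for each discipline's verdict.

admitted by: linear, affine, relevant, unrestricted
use counts: w: 1, y: 1, z: 1, u: 1
uses in reading order: y, w, u, z
typing: well-typed at B
ordered ✗ (no contiguous prefix/suffix split fits y, w, u, z)
linear ✓ (each of w, y, z, u used exactly once)
affine ✓ (none of w, y, z, u used more than once)
relevant ✓ (none of w, y, z, u goes unused)
unrestricted ✓ (well-typed at B; no restrictions here)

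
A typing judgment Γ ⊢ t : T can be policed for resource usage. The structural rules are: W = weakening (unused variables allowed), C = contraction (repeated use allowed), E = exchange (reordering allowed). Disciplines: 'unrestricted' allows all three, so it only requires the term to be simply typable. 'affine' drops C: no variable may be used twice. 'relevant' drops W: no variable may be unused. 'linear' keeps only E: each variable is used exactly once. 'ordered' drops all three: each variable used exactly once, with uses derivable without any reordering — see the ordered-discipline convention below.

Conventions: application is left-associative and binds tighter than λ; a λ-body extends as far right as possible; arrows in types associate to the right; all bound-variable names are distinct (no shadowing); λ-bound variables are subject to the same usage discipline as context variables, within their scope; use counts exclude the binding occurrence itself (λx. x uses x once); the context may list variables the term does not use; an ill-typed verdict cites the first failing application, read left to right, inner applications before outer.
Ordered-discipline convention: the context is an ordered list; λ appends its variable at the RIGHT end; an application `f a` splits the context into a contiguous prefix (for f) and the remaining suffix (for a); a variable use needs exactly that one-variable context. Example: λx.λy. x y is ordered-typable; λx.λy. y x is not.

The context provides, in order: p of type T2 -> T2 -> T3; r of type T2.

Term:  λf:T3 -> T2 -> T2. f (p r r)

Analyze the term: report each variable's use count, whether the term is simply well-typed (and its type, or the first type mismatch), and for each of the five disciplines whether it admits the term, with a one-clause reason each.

usage: p: 1, r: 2, f (λ-bound): 1
left-to-right use order: f, p, r, r
typing: the term checks, with type (T3 -> T2 -> T2) -> T2 -> T2
ordered: ✗ — r ×2 used more than once (contraction)
linear: ✗ — r ×2 used more than once (contraction)
affine: ✗ — r ×2 used more than once (contraction)
relevant: ✓ — every one of p, r, f appears
unrestricted: ✓ — typability at (T3 -> T2 -> T2) -> T2 -> T2 is all that's needed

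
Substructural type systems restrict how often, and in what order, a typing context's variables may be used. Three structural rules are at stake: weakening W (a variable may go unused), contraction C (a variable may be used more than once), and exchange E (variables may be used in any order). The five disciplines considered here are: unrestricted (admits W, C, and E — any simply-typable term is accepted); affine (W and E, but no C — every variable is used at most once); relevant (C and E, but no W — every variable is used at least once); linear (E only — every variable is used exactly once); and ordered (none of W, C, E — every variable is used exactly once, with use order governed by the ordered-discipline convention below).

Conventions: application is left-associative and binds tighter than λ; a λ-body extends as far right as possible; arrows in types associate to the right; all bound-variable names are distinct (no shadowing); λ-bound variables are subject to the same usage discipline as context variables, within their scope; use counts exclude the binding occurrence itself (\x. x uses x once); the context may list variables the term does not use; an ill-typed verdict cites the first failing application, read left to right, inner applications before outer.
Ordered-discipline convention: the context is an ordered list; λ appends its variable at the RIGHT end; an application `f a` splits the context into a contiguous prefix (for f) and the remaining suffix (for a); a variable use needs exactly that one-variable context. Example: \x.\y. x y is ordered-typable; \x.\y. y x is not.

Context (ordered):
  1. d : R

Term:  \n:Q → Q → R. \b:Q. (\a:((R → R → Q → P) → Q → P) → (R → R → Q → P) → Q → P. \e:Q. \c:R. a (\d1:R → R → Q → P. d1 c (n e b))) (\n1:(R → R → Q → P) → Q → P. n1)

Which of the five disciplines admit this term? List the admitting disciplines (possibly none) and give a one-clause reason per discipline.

accepted by: affine, unrestricted
counts: d: 0×, n [bound]: 1×, b [bound]: 1×, a [bound]: 1×, e [bound]: 1×, c [bound]: 1×, d1 [bound]: 1×, n1 [bound]: 1×
uses in reading order: a, d1, c, n, e, b, n1
typing: ✓ — (Q → Q → R) → Q → Q → R → (R → R → Q → P) → Q → P
ordered: ✗, needs weakening: d unused
linear: ✗, needs weakening: d unused
affine: ✓, at most one use each (d, n, b, a, e, c, d1, n1)
relevant: ✗, needs weakening: d unused
unrestricted: ✓, well-typed at (Q → Q → R) → Q → Q → R → (R → R → Q → P) → Q → P; no restrictions here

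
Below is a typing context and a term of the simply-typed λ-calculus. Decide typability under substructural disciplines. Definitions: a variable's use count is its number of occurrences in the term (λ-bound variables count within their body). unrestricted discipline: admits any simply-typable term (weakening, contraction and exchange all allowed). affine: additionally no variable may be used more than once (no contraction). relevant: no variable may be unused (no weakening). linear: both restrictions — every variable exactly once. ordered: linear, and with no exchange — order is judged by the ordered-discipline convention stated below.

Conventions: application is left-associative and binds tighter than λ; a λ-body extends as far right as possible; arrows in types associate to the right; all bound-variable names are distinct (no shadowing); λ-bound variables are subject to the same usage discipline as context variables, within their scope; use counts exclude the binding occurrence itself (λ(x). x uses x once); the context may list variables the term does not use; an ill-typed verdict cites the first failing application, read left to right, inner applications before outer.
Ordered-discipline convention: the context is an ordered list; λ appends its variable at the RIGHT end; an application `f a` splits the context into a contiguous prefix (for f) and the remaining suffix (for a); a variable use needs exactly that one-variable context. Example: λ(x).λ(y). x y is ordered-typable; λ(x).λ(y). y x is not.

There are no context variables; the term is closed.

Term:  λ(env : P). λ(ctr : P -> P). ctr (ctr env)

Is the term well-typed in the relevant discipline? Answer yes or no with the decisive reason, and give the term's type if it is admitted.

yes — none of env, ctr goes unused; term : P -> (P -> P) -> P
use counts: env (bound): 1×; ctr (bound): 2×
uses in reading order: ctr, ctr, env
typing: ✓ — P -> (P -> P) -> P
all disciplines: ordered ✗; linear ✗; affine ✗; relevant ✓; unrestricted ✓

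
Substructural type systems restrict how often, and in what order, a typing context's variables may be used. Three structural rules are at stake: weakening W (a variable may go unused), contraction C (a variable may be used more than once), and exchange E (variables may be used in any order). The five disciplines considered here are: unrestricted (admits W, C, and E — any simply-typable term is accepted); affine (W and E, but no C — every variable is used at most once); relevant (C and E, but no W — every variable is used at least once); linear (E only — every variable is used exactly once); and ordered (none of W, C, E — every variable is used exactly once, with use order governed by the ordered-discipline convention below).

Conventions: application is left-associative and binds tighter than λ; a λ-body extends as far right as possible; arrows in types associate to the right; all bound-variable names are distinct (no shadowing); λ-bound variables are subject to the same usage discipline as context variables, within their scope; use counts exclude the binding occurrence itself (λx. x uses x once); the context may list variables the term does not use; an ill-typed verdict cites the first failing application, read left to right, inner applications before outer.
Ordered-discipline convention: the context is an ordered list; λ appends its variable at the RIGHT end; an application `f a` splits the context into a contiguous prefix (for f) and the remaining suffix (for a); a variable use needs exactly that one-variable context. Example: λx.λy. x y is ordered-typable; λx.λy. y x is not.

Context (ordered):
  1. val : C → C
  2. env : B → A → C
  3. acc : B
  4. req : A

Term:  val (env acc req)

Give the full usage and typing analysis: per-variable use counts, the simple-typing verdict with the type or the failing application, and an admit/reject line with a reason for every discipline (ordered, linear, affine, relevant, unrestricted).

use counts: val ×1, env ×1, acc ×1, req ×1
use order (left to right): val, env, acc, req
typing: ✓ — C
ordered: ✓ — single-use (val, env, acc, req), ordered derivation ok
linear: ✓ — val, env, acc, req: one use apiece
affine: ✓ — at most one use each (val, env, acc, req)
relevant: ✓ — every one of val, env, acc, req appears
unrestricted: ✓ — well-typed at C; no restrictions here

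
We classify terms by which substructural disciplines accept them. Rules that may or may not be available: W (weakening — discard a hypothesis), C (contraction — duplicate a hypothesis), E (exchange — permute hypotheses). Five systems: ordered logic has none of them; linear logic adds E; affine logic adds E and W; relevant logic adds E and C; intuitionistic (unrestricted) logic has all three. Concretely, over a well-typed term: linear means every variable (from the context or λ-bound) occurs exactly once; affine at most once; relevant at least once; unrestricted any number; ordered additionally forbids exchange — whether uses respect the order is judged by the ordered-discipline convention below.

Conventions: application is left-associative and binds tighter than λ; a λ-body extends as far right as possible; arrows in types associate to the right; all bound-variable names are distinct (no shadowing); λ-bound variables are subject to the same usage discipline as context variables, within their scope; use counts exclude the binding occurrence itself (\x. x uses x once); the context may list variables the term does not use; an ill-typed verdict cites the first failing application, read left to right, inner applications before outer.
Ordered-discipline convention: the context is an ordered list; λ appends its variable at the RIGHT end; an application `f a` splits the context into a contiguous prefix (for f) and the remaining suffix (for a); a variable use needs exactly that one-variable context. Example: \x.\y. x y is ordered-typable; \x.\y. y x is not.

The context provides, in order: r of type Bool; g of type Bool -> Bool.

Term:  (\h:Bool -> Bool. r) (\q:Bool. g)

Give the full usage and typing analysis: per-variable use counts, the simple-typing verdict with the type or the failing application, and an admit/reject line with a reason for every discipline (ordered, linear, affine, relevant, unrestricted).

variable uses: r=1, g=1, h [bound]=0, q [bound]=0
use order (left to right): r, g
typing: ill-typed: argument of type Bool -> Bool -> Bool where Bool -> Bool is required
ordered ✗ (the type mismatch rejects it)
linear ✗ (not simply typable)
affine ✗ (fails simple typing)
relevant ✗ (a type mismatch blocks all five)
unrestricted ✗ (the type mismatch rejects it)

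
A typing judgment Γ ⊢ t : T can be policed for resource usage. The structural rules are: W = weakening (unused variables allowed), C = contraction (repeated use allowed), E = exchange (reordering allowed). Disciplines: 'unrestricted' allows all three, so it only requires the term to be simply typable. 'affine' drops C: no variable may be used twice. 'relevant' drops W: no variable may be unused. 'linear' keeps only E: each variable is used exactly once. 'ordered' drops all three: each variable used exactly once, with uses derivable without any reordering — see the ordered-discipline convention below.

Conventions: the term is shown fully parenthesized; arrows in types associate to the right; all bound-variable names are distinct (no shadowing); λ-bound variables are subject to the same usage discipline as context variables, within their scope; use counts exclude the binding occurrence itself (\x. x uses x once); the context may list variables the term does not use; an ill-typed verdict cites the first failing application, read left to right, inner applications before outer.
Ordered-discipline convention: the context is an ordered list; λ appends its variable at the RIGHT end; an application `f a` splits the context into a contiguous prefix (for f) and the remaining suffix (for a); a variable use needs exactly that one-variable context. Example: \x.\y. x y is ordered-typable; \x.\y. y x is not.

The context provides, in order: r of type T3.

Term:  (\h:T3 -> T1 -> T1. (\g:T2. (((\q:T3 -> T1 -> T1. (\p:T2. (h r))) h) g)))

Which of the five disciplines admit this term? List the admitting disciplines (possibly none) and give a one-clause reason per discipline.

admitted by: unrestricted
use counts: r ×1; h (bound) ×2; g (bound) ×1; q (bound) ×0; p (bound) ×0
use order (left to right): h, r, h, g
typing: ✓ — (T3 -> T1 -> T1) -> T2 -> T1 -> T1
ordered ✗ (repeated use of h ×2; q, p never used (weakening))
linear ✗ (repeated use of h ×2; q, p never used (weakening))
affine ✗ (repeated use of h ×2)
relevant ✗ (q, p never used (weakening))
unrestricted ✓ (simply typable at (T3 -> T1 -> T1) -> T2 -> T1 -> T1; W, C, E all held)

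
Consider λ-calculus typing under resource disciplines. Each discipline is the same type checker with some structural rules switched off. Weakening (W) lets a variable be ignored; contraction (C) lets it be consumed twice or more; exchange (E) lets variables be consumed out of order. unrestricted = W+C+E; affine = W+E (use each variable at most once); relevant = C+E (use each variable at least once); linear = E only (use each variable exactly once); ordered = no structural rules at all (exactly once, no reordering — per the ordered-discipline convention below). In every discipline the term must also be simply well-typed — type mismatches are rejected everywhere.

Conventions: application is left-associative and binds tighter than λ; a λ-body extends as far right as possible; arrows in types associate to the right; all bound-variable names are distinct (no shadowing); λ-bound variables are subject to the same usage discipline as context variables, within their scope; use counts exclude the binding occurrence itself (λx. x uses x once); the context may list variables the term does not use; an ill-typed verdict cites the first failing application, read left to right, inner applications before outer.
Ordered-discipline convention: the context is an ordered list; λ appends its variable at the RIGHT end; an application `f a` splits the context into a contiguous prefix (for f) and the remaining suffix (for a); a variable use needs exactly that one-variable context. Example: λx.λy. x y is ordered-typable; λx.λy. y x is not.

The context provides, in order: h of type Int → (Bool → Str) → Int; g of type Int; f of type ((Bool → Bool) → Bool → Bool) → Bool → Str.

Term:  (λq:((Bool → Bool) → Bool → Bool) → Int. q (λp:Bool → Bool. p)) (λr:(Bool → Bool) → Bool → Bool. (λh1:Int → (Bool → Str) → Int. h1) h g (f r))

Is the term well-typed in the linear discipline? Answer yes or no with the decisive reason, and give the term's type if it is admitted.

yes — each of h, g, f, q, p, r, h1 used exactly once; term : Int
counts: h: 1×, g: 1×, f: 1×, q [bound]: 1×, p [bound]: 1×, r [bound]: 1×, h1 [bound]: 1×
use order (left to right): q, p, h1, h, g, f, r
typing: well-typed — term : Int
summary: ordered ✓ | linear ✓ | affine ✓ | relevant ✓ | unrestricted ✓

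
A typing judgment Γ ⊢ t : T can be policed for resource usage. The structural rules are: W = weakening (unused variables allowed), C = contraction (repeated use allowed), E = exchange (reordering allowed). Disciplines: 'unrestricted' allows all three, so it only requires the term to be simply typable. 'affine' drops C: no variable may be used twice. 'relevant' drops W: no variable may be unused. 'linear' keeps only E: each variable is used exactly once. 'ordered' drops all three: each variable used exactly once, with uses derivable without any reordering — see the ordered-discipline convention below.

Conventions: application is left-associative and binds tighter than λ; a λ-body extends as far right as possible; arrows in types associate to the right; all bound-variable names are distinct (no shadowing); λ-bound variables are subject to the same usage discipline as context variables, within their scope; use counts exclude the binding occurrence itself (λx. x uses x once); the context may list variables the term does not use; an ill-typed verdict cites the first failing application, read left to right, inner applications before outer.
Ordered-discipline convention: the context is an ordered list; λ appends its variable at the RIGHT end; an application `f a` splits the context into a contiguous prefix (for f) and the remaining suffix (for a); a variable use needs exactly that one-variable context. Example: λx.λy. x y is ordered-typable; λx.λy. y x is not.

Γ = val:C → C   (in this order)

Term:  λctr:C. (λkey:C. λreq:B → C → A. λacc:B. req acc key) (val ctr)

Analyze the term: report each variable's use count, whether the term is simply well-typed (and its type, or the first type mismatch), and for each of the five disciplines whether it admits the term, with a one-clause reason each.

counts: val ×1; ctr (λ-bound) ×1; key (λ-bound) ×1; req (λ-bound) ×1; acc (λ-bound) ×1
left-to-right use order: req, acc, key, val, ctr
typing: ✓ — C → (B → C → A) → B → A
ordered: ✗, needs exchange: uses follow req, acc, key, val, ctr
linear: ✓, single use per variable (val, ctr, key, req, acc)
affine: ✓, at most one use each (val, ctr, key, req, acc)
relevant: ✓, every one of val, ctr, key, req, acc appears
unrestricted: ✓, well-typed at C → (B → C → A) → B → A; no restrictions here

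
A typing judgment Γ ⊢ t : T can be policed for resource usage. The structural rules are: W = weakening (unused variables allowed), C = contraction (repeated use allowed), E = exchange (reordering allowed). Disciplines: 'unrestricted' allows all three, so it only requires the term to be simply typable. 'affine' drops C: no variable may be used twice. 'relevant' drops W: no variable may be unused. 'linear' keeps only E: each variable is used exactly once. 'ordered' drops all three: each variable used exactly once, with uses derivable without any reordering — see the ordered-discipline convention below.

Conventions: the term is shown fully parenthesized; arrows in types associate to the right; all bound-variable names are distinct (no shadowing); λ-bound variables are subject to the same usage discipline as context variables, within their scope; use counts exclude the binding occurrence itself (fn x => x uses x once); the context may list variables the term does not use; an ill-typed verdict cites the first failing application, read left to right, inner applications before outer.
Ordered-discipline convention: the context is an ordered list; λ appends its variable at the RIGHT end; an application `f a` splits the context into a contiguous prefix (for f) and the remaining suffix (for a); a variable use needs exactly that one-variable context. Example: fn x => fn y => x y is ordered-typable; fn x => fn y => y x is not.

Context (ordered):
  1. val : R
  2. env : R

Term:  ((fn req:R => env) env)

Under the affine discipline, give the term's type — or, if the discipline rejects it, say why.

not well-typed under affine — env ×2 used more than once (contraction)
usage: val: 0×; env: 2×; req [bound]: 0×
left-to-right use order: env, env
typing: ✓ — R
summary: ordered ✗, linear ✗, affine ✗, relevant ✗, unrestricted ✓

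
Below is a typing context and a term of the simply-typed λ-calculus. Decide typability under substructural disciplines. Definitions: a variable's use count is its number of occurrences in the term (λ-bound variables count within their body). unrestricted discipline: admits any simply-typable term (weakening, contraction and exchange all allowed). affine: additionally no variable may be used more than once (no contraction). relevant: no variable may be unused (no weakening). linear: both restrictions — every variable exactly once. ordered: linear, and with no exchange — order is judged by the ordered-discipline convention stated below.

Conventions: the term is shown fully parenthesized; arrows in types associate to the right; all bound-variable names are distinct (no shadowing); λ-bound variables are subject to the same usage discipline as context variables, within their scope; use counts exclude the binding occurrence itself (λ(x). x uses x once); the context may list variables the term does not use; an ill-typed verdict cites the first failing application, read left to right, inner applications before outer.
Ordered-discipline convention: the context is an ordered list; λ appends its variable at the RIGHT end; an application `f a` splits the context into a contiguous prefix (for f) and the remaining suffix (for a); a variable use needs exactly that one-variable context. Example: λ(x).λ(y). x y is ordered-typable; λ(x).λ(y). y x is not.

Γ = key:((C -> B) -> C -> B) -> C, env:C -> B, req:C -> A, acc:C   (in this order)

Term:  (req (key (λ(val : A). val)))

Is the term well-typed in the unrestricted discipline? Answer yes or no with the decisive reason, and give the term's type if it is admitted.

no — not simply typable
usage: key: 1×; env: 0×; req: 1×; acc: 0×; val [bound]: 1×
uses in reading order: req, key, val
typing: ill-typed: a function awaiting (C -> B) -> C -> B gets A -> A
per-discipline verdicts: ordered ✗, linear ✗, affine ✗, relevant ✗, unrestricted ✗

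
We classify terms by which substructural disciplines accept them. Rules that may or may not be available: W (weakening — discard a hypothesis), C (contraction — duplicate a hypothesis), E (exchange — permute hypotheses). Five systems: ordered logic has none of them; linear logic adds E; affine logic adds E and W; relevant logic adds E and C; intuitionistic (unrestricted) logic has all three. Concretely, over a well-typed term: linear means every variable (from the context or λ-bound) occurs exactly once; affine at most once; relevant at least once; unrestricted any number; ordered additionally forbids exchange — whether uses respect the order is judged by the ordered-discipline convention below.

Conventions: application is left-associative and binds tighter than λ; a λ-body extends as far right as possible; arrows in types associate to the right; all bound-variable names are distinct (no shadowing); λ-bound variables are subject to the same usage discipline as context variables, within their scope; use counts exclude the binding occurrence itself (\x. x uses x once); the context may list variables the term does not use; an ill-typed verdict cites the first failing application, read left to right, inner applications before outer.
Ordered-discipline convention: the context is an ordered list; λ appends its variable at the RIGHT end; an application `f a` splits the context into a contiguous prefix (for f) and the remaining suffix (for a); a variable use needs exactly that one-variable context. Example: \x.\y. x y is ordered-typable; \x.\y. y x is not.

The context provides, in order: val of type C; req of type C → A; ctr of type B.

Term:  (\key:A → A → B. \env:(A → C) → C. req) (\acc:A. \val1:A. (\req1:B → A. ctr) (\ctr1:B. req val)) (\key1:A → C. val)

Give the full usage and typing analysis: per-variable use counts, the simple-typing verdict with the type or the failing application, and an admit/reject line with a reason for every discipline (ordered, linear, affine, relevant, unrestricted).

counts: val: 2, req: 2, ctr: 1, key [bound]: 0, env [bound]: 0, acc [bound]: 0, val1 [bound]: 0, req1 [bound]: 0, ctr1 [bound]: 0, key1 [bound]: 0
order of uses: req, ctr, req, val, val
typing: well-typed — term : C → A
ordered: ✗ — uses contraction: val ×2, req ×2; unused: key, env, acc, val1, req1, ctr1, key1 — weakening required
linear: ✗ — uses contraction: val ×2, req ×2; unused: key, env, acc, val1, req1, ctr1, key1 — weakening required
affine: ✗ — uses contraction: val ×2, req ×2
relevant: ✗ — unused: key, env, acc, val1, req1, ctr1, key1 — weakening required
unrestricted: ✓ — well-typed at C → A; no restrictions here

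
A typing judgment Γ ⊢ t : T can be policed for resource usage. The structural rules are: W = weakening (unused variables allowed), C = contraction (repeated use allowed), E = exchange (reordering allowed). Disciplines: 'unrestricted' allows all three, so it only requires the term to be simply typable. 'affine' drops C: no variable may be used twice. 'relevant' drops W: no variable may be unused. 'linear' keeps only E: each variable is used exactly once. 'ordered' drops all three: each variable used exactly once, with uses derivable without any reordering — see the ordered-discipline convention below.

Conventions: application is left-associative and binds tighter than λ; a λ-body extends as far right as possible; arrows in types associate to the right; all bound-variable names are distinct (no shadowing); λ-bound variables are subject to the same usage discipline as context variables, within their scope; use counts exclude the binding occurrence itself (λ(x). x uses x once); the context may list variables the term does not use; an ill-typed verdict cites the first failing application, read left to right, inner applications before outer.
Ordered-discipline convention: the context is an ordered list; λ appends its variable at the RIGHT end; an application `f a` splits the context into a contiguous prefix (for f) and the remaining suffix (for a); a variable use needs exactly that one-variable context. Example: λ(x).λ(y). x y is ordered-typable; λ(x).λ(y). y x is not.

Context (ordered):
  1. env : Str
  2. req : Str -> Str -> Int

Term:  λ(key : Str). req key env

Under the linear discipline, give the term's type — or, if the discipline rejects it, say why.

term : Str -> Int
variable uses: env ×1, req ×1, key (bound) ×1
use order (left to right): req, key, env
typing: well-typed at Str -> Int
all disciplines: ordered ✗ | linear ✓ | affine ✓ | relevant ✓ | unrestricted ✓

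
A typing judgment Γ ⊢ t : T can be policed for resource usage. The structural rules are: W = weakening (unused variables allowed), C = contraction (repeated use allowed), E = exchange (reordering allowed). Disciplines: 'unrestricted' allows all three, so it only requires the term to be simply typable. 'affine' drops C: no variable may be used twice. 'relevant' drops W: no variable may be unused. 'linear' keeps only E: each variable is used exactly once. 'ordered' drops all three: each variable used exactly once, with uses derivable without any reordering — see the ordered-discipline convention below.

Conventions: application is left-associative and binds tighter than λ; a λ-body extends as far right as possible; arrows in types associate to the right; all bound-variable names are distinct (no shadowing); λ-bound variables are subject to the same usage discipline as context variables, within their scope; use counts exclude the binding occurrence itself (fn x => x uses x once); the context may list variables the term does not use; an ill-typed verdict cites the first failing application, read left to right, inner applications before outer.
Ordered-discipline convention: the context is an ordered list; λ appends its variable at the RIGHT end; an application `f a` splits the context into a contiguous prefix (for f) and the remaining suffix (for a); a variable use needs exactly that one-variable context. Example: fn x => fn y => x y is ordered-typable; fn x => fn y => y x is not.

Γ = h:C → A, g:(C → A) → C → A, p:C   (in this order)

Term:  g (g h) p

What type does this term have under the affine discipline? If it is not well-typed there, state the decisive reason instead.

not well-typed under affine — uses contraction: g ×2
usage: h=1; g=2; p=1
uses in reading order: g, g, h, p
typing: the term checks, with type A
across the five disciplines: ordered ✗ | linear ✗ | affine ✗ | relevant ✓ | unrestricted ✓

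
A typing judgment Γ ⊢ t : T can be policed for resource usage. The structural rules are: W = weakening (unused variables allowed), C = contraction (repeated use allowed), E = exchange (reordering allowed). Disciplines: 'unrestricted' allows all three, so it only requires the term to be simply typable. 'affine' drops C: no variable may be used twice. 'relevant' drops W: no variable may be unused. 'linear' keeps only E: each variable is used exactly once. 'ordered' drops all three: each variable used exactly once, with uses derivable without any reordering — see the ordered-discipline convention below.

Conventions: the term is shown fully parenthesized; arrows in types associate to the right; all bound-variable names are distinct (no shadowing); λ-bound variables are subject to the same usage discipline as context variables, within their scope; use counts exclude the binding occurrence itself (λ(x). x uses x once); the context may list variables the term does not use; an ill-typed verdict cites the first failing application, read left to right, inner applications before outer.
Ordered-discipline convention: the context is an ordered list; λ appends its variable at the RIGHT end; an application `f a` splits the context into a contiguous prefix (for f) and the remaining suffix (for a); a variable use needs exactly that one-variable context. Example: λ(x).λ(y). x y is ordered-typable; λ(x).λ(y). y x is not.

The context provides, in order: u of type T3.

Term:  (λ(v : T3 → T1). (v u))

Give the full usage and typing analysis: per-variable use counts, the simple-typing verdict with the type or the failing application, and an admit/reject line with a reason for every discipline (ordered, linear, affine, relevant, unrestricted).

variable uses: u=1; v [bound]=1
left-to-right use order: v, u
typing: ✓ — (T3 → T1) → T1
ordered: ✗, use order v, u needs exchange
linear: ✓, exactly-once usage across u, v
affine: ✓, none of u, v used more than once
relevant: ✓, every one of u, v appears
unrestricted: ✓, type-checks ((T3 → T1) → T1) and nothing is barred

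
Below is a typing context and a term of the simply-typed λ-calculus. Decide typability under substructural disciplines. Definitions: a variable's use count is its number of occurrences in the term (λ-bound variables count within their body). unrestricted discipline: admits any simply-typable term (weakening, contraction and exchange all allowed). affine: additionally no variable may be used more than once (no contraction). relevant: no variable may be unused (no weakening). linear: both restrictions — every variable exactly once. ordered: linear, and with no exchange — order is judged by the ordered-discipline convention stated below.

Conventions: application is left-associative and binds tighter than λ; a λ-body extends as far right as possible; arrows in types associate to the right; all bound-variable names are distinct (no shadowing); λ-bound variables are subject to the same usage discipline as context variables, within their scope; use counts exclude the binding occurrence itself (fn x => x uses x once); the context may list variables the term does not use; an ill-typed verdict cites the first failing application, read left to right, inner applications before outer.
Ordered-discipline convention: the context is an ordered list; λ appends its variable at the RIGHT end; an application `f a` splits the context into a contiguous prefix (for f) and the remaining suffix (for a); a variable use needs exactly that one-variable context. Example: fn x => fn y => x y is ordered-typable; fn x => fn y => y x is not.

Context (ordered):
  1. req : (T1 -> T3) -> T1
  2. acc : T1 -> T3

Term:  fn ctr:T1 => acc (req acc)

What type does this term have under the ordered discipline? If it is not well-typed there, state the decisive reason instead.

not well-typed under ordered — repeated use of acc ×2; ctr left unused
usage: req=1, acc=2, ctr [bound]=0
use order (left to right): acc, req, acc
typing: ✓ — T1 -> T3
all disciplines: ordered ✗ | linear ✗ | affine ✗ | relevant ✗ | unrestricted ✓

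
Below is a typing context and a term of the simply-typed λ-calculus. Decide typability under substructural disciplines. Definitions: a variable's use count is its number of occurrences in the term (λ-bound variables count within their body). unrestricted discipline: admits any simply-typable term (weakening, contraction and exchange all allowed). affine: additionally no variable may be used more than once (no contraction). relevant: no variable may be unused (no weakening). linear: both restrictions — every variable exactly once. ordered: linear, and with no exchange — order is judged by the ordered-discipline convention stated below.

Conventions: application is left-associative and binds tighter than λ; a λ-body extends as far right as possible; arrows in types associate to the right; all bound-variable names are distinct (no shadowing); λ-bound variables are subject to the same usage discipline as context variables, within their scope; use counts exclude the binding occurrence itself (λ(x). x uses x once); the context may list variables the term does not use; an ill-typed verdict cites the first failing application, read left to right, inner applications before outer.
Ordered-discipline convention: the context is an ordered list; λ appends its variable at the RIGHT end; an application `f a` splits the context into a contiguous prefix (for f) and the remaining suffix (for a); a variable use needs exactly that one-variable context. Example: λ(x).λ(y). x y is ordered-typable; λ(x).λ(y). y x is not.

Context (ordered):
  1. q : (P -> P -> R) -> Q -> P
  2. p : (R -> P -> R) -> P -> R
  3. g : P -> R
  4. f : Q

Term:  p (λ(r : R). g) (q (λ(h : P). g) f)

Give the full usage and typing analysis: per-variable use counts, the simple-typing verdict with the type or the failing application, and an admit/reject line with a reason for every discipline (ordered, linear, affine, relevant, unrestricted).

counts: q=1, p=1, g=2, f=1, r (λ-bound)=0, h (λ-bound)=0
uses in reading order: p, g, q, g, f
typing: well-typed at R
ordered: ✗ — uses contraction: g ×2; r, h left unused
linear: ✗ — uses contraction: g ×2; r, h left unused
affine: ✗ — uses contraction: g ×2
relevant: ✗ — r, h left unused
unrestricted: ✓ — typability at R is all that's needed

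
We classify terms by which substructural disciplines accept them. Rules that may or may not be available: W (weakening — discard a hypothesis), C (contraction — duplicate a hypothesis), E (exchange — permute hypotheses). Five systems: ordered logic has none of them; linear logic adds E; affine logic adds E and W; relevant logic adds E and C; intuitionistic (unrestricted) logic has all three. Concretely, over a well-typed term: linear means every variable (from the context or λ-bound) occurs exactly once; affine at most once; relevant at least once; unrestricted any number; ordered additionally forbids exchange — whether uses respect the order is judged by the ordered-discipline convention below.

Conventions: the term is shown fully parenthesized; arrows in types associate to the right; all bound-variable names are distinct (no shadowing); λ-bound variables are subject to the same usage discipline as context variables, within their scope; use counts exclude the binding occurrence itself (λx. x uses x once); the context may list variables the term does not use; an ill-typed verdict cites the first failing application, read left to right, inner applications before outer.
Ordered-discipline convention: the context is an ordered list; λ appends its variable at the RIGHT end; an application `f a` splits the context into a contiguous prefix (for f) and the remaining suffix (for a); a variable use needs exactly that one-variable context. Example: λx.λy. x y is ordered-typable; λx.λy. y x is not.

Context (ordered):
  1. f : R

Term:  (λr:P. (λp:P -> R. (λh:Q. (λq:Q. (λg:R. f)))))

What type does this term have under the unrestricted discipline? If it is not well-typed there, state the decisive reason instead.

term : P -> (P -> R) -> Q -> Q -> R -> R
counts: f: 1; r [bound]: 0; p [bound]: 0; h [bound]: 0; q [bound]: 0; g [bound]: 0
order of uses: f
typing: ✓ — P -> (P -> R) -> Q -> Q -> R -> R
summary: ordered ✗, linear ✗, affine ✓, relevant ✗, unrestricted ✓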